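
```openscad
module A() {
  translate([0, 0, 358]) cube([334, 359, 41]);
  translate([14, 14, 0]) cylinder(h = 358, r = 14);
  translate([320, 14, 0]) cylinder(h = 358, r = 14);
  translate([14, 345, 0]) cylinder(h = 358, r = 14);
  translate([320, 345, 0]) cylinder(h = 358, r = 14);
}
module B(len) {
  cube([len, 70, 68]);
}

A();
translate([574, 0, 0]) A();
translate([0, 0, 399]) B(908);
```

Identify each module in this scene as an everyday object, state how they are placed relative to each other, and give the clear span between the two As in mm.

Second stool starts at x = 574; first ends at x = 334; clear span = 574 − 334 = 240 mm.

A is a stool. B is a beam. A beam spans the tops of two stools. The clear span between the two stools is 240 mm.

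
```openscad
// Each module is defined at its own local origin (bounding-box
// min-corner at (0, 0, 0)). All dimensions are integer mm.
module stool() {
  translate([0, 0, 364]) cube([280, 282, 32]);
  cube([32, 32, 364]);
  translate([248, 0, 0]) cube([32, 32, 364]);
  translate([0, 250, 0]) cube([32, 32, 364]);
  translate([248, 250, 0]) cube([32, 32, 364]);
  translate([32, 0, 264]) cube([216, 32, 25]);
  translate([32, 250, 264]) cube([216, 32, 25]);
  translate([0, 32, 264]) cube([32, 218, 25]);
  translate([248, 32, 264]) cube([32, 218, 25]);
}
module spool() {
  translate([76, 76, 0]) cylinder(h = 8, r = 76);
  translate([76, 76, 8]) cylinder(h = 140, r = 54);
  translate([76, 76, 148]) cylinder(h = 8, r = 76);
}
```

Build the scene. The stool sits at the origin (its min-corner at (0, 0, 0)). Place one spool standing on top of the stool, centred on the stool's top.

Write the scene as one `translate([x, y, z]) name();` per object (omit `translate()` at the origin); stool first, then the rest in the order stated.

stool();
translate([64, 65, 396]) spool();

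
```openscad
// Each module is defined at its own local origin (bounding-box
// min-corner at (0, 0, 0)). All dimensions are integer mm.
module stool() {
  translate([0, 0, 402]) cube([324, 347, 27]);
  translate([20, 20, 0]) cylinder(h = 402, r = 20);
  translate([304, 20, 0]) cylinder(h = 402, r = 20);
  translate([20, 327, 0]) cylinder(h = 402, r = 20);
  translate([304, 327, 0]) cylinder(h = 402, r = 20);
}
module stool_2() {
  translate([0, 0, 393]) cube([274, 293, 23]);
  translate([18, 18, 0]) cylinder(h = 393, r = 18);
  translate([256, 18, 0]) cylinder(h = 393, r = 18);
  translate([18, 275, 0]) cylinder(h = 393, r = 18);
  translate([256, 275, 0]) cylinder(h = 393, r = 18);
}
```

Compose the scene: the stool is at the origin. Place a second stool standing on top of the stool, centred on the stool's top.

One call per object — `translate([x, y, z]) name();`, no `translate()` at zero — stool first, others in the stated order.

stool();
translate([25, 27, 429]) stool_2();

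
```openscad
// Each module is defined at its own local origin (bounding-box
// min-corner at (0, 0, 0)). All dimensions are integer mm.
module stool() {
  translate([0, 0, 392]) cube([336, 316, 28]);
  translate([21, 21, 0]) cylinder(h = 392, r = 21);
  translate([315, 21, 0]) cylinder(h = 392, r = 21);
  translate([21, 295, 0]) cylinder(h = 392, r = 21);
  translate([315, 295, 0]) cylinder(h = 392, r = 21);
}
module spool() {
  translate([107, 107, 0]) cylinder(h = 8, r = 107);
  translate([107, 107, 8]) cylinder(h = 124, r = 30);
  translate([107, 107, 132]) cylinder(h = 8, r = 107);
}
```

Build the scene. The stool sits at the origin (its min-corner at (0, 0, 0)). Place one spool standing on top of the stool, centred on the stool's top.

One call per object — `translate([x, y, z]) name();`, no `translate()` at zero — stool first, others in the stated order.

stool();
translate([61, 51, 420]) spool();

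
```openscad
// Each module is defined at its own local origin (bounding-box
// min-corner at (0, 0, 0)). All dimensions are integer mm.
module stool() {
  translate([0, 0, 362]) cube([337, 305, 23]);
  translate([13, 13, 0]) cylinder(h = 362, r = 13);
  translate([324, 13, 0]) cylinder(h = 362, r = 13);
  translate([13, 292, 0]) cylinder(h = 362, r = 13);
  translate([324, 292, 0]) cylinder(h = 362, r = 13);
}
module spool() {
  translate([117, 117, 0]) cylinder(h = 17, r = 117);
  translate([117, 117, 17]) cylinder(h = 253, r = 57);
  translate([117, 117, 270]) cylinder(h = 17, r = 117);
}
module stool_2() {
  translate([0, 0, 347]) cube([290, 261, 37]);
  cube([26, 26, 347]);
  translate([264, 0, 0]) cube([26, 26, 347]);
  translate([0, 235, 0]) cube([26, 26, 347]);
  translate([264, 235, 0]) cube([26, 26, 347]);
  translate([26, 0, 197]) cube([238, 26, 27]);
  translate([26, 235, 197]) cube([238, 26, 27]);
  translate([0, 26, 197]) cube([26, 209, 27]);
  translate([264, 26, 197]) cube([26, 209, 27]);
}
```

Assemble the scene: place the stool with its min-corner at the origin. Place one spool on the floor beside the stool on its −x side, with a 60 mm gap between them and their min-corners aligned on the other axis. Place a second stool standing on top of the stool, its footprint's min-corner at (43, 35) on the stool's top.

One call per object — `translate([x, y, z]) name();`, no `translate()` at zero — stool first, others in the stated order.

stool();
translate([-294, 0, 0]) spool();
translate([43, 35, 385]) stool_2();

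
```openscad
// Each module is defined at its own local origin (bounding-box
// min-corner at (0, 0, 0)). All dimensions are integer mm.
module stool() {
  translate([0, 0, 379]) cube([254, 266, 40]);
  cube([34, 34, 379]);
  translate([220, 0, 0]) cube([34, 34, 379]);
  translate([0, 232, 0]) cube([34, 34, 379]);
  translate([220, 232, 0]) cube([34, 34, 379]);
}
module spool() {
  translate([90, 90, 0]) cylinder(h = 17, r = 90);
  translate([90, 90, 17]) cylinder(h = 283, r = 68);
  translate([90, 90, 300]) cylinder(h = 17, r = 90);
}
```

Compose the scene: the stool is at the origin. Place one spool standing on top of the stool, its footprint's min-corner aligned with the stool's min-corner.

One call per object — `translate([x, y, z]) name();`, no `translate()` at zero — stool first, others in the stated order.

stool();
translate([0, 0, 419]) spool();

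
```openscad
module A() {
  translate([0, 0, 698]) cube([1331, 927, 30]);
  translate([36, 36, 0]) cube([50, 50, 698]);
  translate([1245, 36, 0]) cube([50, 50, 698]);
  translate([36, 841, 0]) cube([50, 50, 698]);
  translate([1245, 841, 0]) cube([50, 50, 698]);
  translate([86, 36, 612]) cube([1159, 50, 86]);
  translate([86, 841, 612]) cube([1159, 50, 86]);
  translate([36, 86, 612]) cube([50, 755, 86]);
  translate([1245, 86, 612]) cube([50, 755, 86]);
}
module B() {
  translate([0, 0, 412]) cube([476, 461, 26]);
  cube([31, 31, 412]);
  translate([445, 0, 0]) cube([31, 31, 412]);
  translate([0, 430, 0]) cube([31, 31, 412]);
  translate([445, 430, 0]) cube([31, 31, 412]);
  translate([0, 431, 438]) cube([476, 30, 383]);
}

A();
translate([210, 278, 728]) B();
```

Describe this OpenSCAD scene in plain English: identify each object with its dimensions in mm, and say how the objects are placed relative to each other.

A is a rectangular dining table. The top is 1331×927×30 mm with its upper surface at z = 728 mm. It stands on four 50×50 mm square legs, each inset 36 mm from the nearest pair of top edges, running from the floor to the underside of the top. Four apron rails, 50 mm thick and 86 mm tall, run between adjacent legs with their top edges flush with the underside of the top and their outer faces flush with the legs' outer faces.

B is a chair: 476×461 mm seat, 26 mm thick, top at z = 438 mm, on four 31 mm square corner legs flush with the seat edges. A 30 mm thick backrest slab spans the full seat width, extending 383 mm above the seat top, its back face flush with the seat's +y edge.

The chair is on top of the table.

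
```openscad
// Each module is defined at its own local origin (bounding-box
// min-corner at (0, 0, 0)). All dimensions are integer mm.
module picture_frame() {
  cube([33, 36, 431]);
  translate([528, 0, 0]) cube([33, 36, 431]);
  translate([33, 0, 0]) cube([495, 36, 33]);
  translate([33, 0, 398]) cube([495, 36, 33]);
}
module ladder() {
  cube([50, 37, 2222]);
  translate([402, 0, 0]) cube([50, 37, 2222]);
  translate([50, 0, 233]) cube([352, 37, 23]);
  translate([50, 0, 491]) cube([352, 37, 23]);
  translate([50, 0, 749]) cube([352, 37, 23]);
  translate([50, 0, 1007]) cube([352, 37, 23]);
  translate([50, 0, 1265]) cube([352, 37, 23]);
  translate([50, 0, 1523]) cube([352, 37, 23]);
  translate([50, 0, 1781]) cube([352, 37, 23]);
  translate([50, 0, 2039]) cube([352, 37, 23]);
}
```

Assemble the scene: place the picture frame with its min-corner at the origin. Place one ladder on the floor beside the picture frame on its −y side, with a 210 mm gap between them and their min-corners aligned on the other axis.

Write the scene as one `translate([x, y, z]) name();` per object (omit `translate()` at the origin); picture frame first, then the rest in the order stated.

picture_frame();
translate([0, -247, 0]) ladder();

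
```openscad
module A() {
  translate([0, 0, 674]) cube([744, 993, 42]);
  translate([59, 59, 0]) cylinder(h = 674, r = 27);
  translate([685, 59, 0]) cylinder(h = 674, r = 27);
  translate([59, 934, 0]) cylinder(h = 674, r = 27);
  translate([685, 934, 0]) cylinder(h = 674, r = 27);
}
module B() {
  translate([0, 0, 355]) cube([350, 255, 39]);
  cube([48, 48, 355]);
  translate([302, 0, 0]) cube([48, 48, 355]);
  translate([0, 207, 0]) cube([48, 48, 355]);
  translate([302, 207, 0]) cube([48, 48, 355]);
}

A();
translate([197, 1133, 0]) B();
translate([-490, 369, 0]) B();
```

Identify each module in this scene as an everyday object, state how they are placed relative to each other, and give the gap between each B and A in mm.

Each stool's nearest face is 140 mm from the table's bounding box.

A is a table. B is a stool. Two stools sit around the table at the +y, −x sides. The gap between each stool and the table is 140 mm.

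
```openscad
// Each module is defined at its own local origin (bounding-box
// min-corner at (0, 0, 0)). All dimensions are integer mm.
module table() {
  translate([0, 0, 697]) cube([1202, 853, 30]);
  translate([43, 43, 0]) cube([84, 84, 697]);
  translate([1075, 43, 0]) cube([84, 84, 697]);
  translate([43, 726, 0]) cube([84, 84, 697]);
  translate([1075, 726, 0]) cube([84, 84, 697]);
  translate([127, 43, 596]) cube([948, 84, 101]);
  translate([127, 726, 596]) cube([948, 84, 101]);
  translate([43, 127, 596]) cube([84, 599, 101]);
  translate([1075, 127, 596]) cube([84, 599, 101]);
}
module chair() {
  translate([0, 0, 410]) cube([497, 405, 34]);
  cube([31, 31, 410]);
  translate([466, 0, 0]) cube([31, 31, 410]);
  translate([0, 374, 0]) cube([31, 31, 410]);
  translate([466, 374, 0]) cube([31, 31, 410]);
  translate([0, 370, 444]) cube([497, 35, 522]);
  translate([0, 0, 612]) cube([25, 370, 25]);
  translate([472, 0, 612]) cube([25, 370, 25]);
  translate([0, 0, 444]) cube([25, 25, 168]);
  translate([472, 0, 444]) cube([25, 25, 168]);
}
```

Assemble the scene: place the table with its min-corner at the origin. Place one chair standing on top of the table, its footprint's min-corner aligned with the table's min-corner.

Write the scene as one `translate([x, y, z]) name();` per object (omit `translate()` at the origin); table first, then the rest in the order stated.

table();
translate([0, 0, 727]) chair();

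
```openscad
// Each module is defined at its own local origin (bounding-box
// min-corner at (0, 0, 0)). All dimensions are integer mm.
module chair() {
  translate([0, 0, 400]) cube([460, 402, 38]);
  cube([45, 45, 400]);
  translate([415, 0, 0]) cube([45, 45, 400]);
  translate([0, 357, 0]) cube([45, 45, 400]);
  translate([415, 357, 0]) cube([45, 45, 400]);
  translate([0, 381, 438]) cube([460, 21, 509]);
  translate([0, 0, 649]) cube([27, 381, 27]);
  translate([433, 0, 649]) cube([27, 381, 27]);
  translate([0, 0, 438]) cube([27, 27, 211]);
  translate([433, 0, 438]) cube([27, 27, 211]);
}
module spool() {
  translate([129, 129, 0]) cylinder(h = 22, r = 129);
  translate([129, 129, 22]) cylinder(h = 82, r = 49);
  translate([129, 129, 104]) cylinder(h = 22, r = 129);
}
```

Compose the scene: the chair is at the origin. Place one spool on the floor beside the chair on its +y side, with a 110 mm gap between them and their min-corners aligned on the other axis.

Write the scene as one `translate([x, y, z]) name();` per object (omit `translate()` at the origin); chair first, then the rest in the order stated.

chair();
translate([0, 512, 0]) spool();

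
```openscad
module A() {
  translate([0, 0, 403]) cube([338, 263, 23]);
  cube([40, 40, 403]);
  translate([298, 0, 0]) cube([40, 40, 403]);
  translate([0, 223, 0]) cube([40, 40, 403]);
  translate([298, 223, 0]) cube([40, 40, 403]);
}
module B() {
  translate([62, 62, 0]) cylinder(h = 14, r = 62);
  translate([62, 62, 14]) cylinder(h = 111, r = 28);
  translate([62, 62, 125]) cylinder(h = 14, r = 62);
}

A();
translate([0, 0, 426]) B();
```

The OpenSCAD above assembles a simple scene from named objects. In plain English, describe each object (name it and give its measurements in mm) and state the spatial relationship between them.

A is a four-legged stool. The seat is 338×263 mm, 23 mm thick, top at z = 426 mm. It stands on four square legs, each 40×40 mm in cross-section, from z = 0 to the seat underside, each flush with a corner of the seat.

B is a spool: two coaxial disc flanges of radius 62 mm and thickness 14 mm, joined by a core cylinder of radius 28 mm and height 111 mm. The lower flange rests on z = 0 and the three cylinders share a vertical axis.

The spool is on top of the stool.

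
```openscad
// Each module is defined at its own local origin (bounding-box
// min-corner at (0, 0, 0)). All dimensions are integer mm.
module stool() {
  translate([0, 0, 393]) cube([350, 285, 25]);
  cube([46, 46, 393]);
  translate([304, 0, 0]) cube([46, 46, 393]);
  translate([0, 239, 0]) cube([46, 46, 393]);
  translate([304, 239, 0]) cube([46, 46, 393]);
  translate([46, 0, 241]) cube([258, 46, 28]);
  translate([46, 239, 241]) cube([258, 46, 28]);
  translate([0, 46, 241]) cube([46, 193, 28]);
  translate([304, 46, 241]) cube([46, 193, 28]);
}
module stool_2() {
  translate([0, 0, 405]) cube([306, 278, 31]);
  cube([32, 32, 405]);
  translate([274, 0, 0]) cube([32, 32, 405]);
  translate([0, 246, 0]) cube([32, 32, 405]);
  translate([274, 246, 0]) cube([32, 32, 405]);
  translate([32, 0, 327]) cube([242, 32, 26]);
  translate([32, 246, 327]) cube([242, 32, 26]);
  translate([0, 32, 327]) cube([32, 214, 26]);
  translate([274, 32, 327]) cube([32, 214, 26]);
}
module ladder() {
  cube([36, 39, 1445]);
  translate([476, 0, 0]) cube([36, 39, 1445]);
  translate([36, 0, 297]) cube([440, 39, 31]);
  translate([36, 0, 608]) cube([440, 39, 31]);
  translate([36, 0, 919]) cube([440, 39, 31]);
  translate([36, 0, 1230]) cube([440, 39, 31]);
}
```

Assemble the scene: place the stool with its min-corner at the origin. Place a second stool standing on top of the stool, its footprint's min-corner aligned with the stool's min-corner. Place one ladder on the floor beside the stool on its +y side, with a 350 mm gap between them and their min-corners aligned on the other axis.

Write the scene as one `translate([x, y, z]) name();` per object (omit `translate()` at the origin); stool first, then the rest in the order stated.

stool();
translate([0, 0, 418]) stool_2();
translate([0, 635, 0]) ladder();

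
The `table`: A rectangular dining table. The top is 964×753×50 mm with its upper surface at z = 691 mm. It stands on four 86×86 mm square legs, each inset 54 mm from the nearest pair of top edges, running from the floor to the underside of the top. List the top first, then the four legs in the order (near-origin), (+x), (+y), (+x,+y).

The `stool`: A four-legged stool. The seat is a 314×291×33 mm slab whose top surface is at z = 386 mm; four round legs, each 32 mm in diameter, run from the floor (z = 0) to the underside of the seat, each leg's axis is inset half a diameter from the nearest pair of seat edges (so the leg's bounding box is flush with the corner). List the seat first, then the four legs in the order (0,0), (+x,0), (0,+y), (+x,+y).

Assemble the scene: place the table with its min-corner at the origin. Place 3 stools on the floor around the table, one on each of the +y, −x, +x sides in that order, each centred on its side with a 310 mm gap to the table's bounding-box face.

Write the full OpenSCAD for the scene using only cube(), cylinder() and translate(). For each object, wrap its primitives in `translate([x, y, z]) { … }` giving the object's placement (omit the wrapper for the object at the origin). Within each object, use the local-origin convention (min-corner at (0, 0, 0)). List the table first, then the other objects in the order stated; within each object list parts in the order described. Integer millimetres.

translate([0, 0, 641]) cube([964, 753, 50]);
translate([54, 54, 0]) cube([86, 86, 641]);
translate([824, 54, 0]) cube([86, 86, 641]);
translate([54, 613, 0]) cube([86, 86, 641]);
translate([824, 613, 0]) cube([86, 86, 641]);
translate([325, 1063, 0]) {
  translate([0, 0, 353]) cube([314, 291, 33]);
  translate([16, 16, 0]) cylinder(h = 353, r = 16);
  translate([298, 16, 0]) cylinder(h = 353, r = 16);
  translate([16, 275, 0]) cylinder(h = 353, r = 16);
  translate([298, 275, 0]) cylinder(h = 353, r = 16);
}
translate([-624, 231, 0]) {
  translate([0, 0, 353]) cube([314, 291, 33]);
  translate([16, 16, 0]) cylinder(h = 353, r = 16);
  translate([298, 16, 0]) cylinder(h = 353, r = 16);
  translate([16, 275, 0]) cylinder(h = 353, r = 16);
  translate([298, 275, 0]) cylinder(h = 353, r = 16);
}
translate([1274, 231, 0]) {
  translate([0, 0, 353]) cube([314, 291, 33]);
  translate([16, 16, 0]) cylinder(h = 353, r = 16);
  translate([298, 16, 0]) cylinder(h = 353, r = 16);
  translate([16, 275, 0]) cylinder(h = 353, r = 16);
  translate([298, 275, 0]) cylinder(h = 353, r = 16);
}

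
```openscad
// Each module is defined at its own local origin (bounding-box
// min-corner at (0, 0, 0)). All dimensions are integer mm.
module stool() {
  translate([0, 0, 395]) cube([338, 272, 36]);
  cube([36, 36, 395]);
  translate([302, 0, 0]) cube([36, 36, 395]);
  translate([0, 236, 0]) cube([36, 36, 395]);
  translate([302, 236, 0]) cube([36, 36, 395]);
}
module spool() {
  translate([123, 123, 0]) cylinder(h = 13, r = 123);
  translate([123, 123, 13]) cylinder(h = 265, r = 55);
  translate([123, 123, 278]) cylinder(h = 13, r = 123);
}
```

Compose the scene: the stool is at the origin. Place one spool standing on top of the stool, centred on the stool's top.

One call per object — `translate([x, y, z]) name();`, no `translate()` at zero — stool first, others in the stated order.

stool();
translate([46, 13, 431]) spool();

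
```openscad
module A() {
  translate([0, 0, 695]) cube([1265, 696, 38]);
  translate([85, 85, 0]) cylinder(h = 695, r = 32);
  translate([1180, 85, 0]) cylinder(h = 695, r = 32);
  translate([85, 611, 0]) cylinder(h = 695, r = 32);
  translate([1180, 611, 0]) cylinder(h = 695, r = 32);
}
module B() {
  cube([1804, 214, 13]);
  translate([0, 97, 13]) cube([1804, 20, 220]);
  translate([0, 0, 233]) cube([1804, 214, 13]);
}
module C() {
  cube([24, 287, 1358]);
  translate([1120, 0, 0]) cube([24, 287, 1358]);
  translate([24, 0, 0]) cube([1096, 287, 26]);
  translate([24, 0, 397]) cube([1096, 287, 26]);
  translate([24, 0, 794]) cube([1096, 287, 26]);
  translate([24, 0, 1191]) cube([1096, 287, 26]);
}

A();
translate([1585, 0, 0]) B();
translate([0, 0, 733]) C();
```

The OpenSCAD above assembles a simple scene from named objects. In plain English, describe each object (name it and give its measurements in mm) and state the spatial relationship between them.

A is a table with a 1265×696 mm rectangular top, 38 mm thick, top surface at z = 733 mm, supported by four round legs of 64 mm diameter, each leg's bounding box inset 53 mm from the nearest pair of top edges, running from the floor.

B is an I-beam lying along x, 1804 mm long. Overall section height 246 mm. Two flanges 214 mm wide (y) and 13 mm thick, one on the floor and one at the top; a web 20 mm thick runs between them, centred on the flange width.

C is an open bookshelf. Two side panels, each 24 mm thick, 287 mm deep and 1358 mm tall, stand 1144 mm apart (outside-to-outside). Between them sit 4 shelves, each 26 mm thick and 287 mm deep, spanning the full gap between the sides. The bottom shelf rests on the floor (its underside at z = 0) and the clear gap between one shelf's top and the next shelf's underside is 371 mm.

The I-beam is on the floor beside the table on its +x side. The bookshelf is on top of the table.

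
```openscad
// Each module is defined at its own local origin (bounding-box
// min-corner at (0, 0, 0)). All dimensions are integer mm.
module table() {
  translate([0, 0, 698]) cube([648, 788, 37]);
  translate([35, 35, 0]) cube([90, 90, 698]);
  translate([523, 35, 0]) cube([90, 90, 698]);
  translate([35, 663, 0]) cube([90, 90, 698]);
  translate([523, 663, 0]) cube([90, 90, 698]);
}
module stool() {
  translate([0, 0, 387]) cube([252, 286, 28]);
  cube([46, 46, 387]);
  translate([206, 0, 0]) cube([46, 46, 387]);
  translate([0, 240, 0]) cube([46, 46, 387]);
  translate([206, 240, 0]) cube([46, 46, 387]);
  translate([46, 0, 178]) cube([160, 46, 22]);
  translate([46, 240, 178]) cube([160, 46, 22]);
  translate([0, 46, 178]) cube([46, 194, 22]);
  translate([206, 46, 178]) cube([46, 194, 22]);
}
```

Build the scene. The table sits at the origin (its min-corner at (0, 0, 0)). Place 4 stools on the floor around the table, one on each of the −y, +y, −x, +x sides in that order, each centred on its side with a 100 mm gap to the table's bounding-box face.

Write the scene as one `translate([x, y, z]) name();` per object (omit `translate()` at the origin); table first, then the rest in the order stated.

table();
translate([198, -386, 0]) stool();
translate([198, 888, 0]) stool();
translate([-352, 251, 0]) stool();
translate([748, 251, 0]) stool();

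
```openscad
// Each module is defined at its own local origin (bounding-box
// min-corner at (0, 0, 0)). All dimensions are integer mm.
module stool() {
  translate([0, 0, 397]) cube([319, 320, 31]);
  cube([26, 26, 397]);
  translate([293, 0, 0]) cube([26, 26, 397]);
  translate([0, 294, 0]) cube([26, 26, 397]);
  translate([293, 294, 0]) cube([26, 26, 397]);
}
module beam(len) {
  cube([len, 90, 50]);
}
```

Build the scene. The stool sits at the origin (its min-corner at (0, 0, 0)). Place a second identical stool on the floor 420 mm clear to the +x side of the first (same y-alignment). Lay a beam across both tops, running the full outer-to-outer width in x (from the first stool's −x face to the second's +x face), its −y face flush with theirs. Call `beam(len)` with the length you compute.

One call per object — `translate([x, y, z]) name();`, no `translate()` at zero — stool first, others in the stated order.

stool();
translate([739, 0, 0]) stool();
translate([0, 0, 428]) beam(1058);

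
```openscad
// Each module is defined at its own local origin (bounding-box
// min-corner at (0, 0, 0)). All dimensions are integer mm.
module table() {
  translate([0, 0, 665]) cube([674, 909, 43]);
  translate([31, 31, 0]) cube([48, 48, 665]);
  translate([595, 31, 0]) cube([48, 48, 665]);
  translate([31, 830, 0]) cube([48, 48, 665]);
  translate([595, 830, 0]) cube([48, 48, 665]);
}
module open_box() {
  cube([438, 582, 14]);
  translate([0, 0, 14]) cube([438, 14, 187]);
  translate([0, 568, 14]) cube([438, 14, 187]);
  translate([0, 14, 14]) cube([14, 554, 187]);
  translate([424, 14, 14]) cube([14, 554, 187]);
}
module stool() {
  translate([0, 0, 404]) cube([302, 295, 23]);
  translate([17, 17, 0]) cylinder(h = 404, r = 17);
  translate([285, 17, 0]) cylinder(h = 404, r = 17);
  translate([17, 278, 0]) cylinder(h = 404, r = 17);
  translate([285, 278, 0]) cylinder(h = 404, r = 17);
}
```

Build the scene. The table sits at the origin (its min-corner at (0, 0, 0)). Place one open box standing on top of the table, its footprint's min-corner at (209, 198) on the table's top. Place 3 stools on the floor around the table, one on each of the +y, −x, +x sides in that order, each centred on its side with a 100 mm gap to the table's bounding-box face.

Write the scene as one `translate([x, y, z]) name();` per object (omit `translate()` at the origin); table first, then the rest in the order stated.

table();
translate([209, 198, 708]) open_box();
translate([186, 1009, 0]) stool();
translate([-402, 307, 0]) stool();
translate([774, 307, 0]) stool();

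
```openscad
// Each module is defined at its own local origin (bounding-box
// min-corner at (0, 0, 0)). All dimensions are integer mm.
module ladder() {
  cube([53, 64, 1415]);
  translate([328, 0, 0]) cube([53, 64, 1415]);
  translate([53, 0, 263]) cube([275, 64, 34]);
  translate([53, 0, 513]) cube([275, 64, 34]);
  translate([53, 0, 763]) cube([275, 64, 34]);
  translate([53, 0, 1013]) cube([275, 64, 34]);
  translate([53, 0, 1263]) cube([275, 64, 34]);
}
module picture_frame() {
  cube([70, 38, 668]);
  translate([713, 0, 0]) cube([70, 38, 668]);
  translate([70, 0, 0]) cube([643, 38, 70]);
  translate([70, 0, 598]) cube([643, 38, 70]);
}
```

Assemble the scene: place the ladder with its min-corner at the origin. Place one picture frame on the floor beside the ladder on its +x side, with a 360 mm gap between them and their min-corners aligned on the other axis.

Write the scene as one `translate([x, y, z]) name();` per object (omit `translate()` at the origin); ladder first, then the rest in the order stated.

ladder();
translate([741, 0, 0]) picture_frame();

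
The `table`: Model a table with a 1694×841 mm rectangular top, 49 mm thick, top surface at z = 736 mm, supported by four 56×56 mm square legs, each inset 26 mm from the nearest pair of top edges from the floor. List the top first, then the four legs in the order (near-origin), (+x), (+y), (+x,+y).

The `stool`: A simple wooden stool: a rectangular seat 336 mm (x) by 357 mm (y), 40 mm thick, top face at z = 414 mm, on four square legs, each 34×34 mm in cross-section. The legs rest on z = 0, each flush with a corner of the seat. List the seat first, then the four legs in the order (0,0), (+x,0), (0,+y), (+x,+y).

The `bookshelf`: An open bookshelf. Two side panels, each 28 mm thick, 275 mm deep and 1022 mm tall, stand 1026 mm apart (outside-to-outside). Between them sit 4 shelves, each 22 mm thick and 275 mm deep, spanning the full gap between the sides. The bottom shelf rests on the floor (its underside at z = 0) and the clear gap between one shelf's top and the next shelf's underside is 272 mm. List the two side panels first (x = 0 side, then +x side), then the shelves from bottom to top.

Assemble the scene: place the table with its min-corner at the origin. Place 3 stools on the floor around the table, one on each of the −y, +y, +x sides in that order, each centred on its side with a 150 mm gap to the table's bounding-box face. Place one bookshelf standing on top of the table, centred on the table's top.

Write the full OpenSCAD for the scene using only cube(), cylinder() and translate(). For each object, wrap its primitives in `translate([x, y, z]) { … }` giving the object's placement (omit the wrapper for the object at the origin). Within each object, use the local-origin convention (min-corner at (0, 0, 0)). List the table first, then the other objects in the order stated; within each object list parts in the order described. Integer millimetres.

translate([0, 0, 687]) cube([1694, 841, 49]);
translate([26, 26, 0]) cube([56, 56, 687]);
translate([1612, 26, 0]) cube([56, 56, 687]);
translate([26, 759, 0]) cube([56, 56, 687]);
translate([1612, 759, 0]) cube([56, 56, 687]);
translate([679, -507, 0]) {
  translate([0, 0, 374]) cube([336, 357, 40]);
  cube([34, 34, 374]);
  translate([302, 0, 0]) cube([34, 34, 374]);
  translate([0, 323, 0]) cube([34, 34, 374]);
  translate([302, 323, 0]) cube([34, 34, 374]);
}
translate([679, 991, 0]) {
  translate([0, 0, 374]) cube([336, 357, 40]);
  cube([34, 34, 374]);
  translate([302, 0, 0]) cube([34, 34, 374]);
  translate([0, 323, 0]) cube([34, 34, 374]);
  translate([302, 323, 0]) cube([34, 34, 374]);
}
translate([1844, 242, 0]) {
  translate([0, 0, 374]) cube([336, 357, 40]);
  cube([34, 34, 374]);
  translate([302, 0, 0]) cube([34, 34, 374]);
  translate([0, 323, 0]) cube([34, 34, 374]);
  translate([302, 323, 0]) cube([34, 34, 374]);
}
translate([334, 283, 736]) {
  cube([28, 275, 1022]);
  translate([998, 0, 0]) cube([28, 275, 1022]);
  translate([28, 0, 0]) cube([970, 275, 22]);
  translate([28, 0, 294]) cube([970, 275, 22]);
  translate([28, 0, 588]) cube([970, 275, 22]);
  translate([28, 0, 882]) cube([970, 275, 22]);
}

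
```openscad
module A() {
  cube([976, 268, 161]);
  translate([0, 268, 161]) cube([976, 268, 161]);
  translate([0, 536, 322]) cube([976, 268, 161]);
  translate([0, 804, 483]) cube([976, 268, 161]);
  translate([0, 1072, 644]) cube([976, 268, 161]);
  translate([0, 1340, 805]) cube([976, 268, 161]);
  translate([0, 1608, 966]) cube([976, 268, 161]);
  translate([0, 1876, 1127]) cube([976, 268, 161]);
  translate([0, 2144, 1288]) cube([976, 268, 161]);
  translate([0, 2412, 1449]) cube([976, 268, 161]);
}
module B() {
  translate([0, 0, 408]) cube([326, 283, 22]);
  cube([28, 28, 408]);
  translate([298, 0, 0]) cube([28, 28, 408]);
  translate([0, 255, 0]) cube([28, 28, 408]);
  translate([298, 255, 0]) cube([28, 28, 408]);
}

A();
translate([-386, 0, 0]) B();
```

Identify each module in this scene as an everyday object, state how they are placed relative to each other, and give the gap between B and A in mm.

The stool's nearest face is 60 mm from the staircase's −x face.

A is a staircase. B is a stool. The stool is on the floor beside the staircase on its −x side. The gap between the stool and the staircase is 60 mm.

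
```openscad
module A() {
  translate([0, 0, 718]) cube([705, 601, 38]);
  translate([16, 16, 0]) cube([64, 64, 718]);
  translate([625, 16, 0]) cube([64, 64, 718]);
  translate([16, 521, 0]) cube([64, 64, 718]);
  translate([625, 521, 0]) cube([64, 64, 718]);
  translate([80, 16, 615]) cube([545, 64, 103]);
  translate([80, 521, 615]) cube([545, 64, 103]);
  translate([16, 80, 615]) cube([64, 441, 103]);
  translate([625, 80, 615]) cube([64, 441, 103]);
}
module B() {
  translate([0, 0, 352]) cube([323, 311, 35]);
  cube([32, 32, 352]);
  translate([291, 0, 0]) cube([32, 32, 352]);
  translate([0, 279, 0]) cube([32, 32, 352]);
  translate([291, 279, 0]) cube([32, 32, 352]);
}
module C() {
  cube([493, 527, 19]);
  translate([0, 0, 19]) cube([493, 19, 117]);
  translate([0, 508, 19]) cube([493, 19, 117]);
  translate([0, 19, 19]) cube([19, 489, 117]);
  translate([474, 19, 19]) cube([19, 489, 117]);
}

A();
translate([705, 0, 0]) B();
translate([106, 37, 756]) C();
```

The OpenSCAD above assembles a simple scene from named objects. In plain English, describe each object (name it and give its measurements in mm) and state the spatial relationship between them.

A is a table with a 705×601 mm rectangular top, 38 mm thick, top surface at z = 756 mm, supported by four 64×64 mm square legs, each inset 16 mm from the nearest pair of top edges, running from the floor. Four apron rails, 64 mm thick and 103 mm tall, run between adjacent legs with their top edges flush with the underside of the top and their outer faces flush with the legs' outer faces.

B is a four-legged stool. The seat is 323×311 mm, 35 mm thick, top at z = 387 mm. It stands on four square legs, each 32×32 mm in cross-section, from z = 0 to the seat underside, each flush with a corner of the seat.

C is an open storage box with external size 493×527×136 mm and wall thickness 19 mm (the base is also 19 mm thick). The base covers the whole footprint; the four walls stand on the base, with the y-facing walls full-width and the x-facing walls fitting between their inner faces.

The stool is against the table's +x side, with their −y faces flush. The open box is on top of the table, centred.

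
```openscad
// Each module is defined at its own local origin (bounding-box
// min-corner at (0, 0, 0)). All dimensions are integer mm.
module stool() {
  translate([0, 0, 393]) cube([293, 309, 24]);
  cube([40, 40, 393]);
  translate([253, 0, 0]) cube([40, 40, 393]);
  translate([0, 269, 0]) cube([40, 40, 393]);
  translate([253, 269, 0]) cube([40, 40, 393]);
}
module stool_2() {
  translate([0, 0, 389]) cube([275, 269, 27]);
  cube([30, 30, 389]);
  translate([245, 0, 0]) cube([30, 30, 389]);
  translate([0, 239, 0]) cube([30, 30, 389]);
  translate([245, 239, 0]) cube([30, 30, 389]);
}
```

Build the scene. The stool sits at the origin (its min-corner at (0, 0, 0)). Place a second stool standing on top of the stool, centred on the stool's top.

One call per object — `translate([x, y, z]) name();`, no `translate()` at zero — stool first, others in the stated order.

stool();
translate([9, 20, 417]) stool_2();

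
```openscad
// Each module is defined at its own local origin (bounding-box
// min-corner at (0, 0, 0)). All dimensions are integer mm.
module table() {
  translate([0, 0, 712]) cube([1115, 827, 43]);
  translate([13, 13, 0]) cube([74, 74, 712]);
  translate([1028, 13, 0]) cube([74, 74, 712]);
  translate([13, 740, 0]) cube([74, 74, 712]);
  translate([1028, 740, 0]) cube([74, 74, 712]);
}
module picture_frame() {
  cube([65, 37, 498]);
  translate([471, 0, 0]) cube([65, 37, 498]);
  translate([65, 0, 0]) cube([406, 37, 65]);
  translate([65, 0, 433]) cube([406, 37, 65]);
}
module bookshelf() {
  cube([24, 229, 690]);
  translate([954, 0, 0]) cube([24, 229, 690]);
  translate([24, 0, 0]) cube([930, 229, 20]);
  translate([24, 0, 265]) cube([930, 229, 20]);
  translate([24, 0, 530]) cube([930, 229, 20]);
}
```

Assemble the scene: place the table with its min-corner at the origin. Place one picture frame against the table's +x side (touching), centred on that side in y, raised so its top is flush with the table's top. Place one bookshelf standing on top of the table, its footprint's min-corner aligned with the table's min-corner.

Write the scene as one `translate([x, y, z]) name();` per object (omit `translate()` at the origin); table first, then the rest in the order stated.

table();
translate([1115, 395, 257]) picture_frame();
translate([0, 0, 755]) bookshelf();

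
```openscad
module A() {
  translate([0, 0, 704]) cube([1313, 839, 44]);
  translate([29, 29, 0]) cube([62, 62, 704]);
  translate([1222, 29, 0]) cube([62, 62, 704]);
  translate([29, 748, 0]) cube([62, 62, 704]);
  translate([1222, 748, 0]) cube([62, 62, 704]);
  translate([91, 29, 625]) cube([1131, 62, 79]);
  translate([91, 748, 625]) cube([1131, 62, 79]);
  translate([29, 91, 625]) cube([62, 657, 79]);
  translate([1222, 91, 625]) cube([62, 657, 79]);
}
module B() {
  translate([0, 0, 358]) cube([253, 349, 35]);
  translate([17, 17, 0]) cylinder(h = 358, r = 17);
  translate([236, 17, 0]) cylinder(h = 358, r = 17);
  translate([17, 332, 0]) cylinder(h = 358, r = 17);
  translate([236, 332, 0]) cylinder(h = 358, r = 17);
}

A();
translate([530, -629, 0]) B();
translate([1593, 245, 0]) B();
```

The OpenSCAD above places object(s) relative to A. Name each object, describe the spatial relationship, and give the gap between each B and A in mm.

Each stool's nearest face is 280 mm from the table's bounding box.

A is a table. B is a stool. Two stools sit around the table at the −y, +x sides. The gap between each stool and the table is 280 mm.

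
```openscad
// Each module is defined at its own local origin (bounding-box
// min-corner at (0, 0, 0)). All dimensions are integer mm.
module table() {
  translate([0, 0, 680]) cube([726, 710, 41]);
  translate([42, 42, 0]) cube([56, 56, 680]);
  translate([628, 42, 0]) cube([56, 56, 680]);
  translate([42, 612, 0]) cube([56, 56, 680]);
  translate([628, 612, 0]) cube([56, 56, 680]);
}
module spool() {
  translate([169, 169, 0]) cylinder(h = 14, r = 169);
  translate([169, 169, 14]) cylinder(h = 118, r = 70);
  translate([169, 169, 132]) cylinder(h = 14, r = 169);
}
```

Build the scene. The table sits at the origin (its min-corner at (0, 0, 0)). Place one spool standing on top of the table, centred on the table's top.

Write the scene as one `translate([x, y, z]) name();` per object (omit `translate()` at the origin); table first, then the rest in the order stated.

table();
translate([194, 186, 721]) spool();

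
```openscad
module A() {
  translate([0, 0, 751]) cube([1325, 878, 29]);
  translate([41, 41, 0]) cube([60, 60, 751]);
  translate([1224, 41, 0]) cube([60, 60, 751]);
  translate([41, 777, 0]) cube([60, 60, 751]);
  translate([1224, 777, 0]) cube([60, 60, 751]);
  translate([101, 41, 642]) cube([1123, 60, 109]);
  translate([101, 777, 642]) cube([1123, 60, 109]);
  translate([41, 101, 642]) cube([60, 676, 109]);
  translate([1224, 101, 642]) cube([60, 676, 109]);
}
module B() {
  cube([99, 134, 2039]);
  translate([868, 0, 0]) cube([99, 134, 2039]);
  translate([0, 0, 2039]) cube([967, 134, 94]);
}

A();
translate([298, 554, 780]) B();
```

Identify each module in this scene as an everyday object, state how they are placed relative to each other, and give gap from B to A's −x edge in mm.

A is a table. B is a door frame. The door frame is on top of the table. The gap from the door frame to the table's −x edge is 298 mm.

The door frame's min-x is at 298; the table's min-x is 0; gap = 298 mm.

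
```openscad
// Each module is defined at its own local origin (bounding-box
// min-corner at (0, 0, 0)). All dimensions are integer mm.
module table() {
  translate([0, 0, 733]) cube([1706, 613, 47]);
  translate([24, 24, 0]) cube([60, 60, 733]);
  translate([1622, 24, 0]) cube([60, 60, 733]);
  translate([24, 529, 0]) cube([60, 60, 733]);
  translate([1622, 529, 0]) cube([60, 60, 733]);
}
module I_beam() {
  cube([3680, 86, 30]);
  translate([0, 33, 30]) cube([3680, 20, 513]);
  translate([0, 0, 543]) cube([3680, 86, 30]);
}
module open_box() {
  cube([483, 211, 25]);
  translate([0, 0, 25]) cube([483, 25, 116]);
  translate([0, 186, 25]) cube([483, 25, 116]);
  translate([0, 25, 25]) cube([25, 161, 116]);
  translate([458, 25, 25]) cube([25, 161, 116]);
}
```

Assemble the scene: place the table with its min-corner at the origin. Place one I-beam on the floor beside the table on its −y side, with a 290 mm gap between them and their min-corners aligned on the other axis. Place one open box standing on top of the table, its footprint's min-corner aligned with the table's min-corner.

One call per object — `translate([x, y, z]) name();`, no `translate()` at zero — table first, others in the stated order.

table();
translate([0, -376, 0]) I_beam();
translate([0, 0, 780]) open_box();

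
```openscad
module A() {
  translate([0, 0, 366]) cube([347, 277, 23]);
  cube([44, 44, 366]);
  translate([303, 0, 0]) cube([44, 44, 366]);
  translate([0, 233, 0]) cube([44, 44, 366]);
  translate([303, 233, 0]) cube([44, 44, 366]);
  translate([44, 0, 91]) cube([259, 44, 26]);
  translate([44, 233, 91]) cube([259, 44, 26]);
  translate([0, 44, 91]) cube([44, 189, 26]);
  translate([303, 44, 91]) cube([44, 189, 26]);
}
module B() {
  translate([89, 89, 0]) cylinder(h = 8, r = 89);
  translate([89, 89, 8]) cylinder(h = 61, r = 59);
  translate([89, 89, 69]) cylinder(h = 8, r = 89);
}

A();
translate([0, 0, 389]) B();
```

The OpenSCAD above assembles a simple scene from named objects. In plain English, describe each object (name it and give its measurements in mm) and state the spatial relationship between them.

A is a four-legged stool. The seat is a 347×277×23 mm slab whose top surface is at z = 389 mm; four square legs, each 44×44 mm in cross-section, run from the floor (z = 0) to the underside of the seat, each flush with a corner of the seat. Four stretchers, 44 mm wide and 26 mm tall, connect adjacent legs with their undersides at z = 91 mm, each running between the inner faces of the legs it joins and aligned with the legs' outer faces on the other axis.

B is a spool: two coaxial disc flanges of radius 89 mm and thickness 8 mm, joined by a core cylinder of radius 59 mm and height 61 mm. The lower flange rests on z = 0 and the three cylinders share a vertical axis.

The spool is on top of the stool.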